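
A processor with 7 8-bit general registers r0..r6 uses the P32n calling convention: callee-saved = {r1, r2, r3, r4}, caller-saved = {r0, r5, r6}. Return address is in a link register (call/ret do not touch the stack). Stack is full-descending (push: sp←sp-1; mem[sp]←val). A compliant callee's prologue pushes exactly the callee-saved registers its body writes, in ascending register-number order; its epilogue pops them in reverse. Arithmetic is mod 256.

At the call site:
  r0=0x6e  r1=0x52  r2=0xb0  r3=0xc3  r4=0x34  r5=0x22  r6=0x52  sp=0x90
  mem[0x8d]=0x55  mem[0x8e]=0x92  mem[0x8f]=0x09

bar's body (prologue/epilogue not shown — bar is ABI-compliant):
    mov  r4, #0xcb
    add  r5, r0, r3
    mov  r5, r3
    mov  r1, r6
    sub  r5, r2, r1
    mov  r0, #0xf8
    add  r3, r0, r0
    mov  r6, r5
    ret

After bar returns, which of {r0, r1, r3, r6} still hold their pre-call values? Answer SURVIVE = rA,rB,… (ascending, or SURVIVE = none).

prologue: push r1 -> mem[0x8f]=0x52, sp=0x8f
prologue: push r3 -> mem[0x8e]=0xc3, sp=0x8e
prologue: push r4 -> mem[0x8d]=0x34, sp=0x8d
body[0] mov  r4, #0xcb -> r4=0xcb
body[1] add  r5, r0, r3 -> r5=0x31
body[2] mov  r5, r3 -> r5=0xc3
body[3] mov  r1, r6 -> r1=0x52
body[4] sub  r5, r2, r1 -> r5=0x5e
body[5] mov  r0, #0xf8 -> r0=0xf8
body[6] add  r3, r0, r0 -> r3=0xf0
body[7] mov  r6, r5 -> r6=0x5e
epilogue: pop r4=0x34, sp=0x8e
epilogue: pop r3=0xc3, sp=0x8f
epilogue: pop r1=0x52, sp=0x90
r0: caller-saved, written=True
r1: callee-saved, written=True
r3: callee-saved, written=True
r6: caller-saved, written=True

SURVIVE = r1,r3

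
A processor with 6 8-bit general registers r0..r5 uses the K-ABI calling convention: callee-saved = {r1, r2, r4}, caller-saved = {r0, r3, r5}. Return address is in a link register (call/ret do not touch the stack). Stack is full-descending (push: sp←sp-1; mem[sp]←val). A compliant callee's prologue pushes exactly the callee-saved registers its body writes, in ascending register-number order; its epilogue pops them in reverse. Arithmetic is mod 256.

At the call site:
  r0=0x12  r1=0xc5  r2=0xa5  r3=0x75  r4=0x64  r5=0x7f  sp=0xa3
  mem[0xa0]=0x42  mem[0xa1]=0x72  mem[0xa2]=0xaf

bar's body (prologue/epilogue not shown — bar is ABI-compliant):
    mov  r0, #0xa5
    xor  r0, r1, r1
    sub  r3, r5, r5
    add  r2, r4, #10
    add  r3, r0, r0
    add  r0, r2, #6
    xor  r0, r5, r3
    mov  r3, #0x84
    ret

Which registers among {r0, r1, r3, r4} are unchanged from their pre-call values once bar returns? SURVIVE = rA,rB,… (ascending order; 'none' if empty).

SURVIVE = r1,r4

prologue: push r2 → mem[0xa2]=0xa5, sp=0xa2
body[0] mov  r0, #0xa5 → r0=0xa5
body[1] xor  r0, r1, r1 → r0=0x00
body[2] sub  r3, r5, r5 → r3=0x00
body[3] add  r2, r4, #10 → r2=0x6e
body[4] add  r3, r0, r0 → r3=0x00
body[5] add  r0, r2, #6 → r0=0x74
body[6] xor  r0, r5, r3 → r0=0x7f
body[7] mov  r3, #0x84 → r3=0x84
epilogue: pop r2=0xa5, sp=0xa3
r0: caller-saved, written=True
r1: callee-saved, written=False
r3: caller-saved, written=True
r4: callee-saved, written=False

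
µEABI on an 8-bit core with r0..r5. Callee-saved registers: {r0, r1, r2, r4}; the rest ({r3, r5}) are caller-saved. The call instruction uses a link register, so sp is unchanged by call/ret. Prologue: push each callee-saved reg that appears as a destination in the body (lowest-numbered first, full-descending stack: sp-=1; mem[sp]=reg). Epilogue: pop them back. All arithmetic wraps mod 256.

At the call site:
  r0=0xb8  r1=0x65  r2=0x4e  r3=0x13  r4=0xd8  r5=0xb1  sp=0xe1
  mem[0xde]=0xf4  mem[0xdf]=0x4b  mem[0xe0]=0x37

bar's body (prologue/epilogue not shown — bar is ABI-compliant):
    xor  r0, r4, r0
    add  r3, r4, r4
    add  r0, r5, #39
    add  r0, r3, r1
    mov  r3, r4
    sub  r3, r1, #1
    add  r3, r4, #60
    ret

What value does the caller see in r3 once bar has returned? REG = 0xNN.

prologue: push r0 → mem[0xe0]=0xb8, sp=0xe0
body[0] xor  r0, r4, r0 → r0=0x60
body[1] add  r3, r4, r4 → r3=0xb0
body[2] add  r0, r5, #39 → r0=0xd8
body[3] add  r0, r3, r1 → r0=0x15
body[4] mov  r3, r4 → r3=0xd8
body[5] sub  r3, r1, #1 → r3=0x64
body[6] add  r3, r4, #60 → r3=0x14
epilogue: pop r0=0xb8, sp=0xe1
r3 is caller-saved → body value

REG = 0x14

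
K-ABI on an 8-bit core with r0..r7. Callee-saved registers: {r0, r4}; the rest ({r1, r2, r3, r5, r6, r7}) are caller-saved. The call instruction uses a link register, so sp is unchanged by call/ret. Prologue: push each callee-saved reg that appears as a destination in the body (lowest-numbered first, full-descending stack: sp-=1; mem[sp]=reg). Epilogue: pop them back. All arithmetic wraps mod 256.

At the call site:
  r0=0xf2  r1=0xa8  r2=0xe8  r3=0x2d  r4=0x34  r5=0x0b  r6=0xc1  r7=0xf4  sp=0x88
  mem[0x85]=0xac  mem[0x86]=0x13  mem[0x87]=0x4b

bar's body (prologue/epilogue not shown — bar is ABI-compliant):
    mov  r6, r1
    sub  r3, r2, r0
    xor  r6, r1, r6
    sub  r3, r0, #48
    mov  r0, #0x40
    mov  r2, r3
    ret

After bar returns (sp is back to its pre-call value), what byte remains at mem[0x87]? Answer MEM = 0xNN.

MEM = 0xf2

prologue: push r0 → mem[0x87]=0xf2, sp=0x87
body[0] mov  r6, r1 → r6=0xa8
body[1] sub  r3, r2, r0 → r3=0xf6
body[2] xor  r6, r1, r6 → r6=0x00
body[3] sub  r3, r0, #48 → r3=0xc2
body[4] mov  r0, #0x40 → r0=0x40
body[5] mov  r2, r3 → r2=0xc2
epilogue: pop r0=0xf2, sp=0x88
prologue pushed ['r0'] at ['0x87']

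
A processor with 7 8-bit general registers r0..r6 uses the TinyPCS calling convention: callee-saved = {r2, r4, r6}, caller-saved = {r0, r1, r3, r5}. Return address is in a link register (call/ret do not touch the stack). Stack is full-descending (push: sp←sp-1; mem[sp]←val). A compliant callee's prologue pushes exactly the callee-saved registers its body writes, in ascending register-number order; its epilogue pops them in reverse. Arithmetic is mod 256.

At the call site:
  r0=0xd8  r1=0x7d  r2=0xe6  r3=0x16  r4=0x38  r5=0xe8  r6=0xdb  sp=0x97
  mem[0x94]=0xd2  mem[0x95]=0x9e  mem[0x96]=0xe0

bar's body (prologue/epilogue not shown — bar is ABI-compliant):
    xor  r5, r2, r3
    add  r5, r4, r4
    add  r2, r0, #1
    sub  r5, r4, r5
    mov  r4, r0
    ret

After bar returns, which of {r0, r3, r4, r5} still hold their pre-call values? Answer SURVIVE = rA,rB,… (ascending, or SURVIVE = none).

SURVIVE = r0,r3,r4

prologue: push r2 → mem[0x96]=0xe6, sp=0x96
prologue: push r4 → mem[0x95]=0x38, sp=0x95
body[0] xor  r5, r2, r3 → r5=0xf0
body[1] add  r5, r4, r4 → r5=0x70
body[2] add  r2, r0, #1 → r2=0xd9
body[3] sub  r5, r4, r5 → r5=0xc8
body[4] mov  r4, r0 → r4=0xd8
epilogue: pop r4=0x38, sp=0x96
epilogue: pop r2=0xe6, sp=0x97
r0: caller-saved, written=False
r3: caller-saved, written=False
r4: callee-saved, written=True
r5: caller-saved, written=True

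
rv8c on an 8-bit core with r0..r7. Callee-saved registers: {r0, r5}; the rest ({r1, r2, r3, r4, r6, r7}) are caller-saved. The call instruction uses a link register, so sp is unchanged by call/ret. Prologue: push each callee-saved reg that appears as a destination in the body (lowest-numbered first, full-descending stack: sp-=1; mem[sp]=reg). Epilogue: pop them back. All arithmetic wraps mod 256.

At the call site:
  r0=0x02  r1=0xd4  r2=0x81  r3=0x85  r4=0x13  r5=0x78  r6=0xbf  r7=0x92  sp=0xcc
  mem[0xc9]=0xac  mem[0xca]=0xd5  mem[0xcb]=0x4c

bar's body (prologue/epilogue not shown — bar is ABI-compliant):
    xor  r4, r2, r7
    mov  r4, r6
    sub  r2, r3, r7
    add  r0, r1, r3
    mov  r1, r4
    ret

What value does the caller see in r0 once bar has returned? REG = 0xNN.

REG = 0x02

prologue: push r0 -> mem[0xcb]=0x02, sp=0xcb
body[0] xor  r4, r2, r7 -> r4=0x13
body[1] mov  r4, r6 -> r4=0xbf
body[2] sub  r2, r3, r7 -> r2=0xf3
body[3] add  r0, r1, r3 -> r0=0x59
body[4] mov  r1, r4 -> r1=0xbf
epilogue: pop r0=0x02, sp=0xcc
r0 is callee-saved -> restored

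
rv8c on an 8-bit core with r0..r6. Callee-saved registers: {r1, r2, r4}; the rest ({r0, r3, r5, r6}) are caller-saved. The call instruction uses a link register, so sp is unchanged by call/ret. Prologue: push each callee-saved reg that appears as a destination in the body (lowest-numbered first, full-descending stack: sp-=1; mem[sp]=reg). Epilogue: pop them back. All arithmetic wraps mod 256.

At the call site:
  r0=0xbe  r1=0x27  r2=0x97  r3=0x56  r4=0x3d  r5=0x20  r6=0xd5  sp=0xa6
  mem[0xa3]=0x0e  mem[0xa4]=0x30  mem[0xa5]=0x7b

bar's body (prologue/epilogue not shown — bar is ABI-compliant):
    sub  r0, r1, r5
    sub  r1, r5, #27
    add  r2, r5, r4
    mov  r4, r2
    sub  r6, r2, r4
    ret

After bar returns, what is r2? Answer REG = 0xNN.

REG = 0x97

prologue: push r1 → mem[0xa5]=0x27, sp=0xa5
prologue: push r2 → mem[0xa4]=0x97, sp=0xa4
prologue: push r4 → mem[0xa3]=0x3d, sp=0xa3
body[0] sub  r0, r1, r5 → r0=0x07
body[1] sub  r1, r5, #27 → r1=0x05
body[2] add  r2, r5, r4 → r2=0x5d
body[3] mov  r4, r2 → r4=0x5d
body[4] sub  r6, r2, r4 → r6=0x00
epilogue: pop r4=0x3d, sp=0xa4
epilogue: pop r2=0x97, sp=0xa5
epilogue: pop r1=0x27, sp=0xa6
r2 is callee-saved → restored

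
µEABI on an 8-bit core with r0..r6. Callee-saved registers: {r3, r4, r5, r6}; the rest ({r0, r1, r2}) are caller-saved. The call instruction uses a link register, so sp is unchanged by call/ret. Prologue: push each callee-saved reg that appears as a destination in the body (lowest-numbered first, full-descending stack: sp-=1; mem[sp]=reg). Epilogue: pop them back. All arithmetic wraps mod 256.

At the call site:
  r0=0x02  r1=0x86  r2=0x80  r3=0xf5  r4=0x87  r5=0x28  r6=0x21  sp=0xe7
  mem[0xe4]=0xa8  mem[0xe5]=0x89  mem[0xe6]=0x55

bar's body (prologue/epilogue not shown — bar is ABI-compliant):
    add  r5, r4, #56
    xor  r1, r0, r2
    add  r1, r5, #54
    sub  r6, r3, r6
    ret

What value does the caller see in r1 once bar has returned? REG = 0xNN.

prologue: push r5 → mem[0xe6]=0x28, sp=0xe6
prologue: push r6 → mem[0xe5]=0x21, sp=0xe5
body[0] add  r5, r4, #56 → r5=0xbf
body[1] xor  r1, r0, r2 → r1=0x82
body[2] add  r1, r5, #54 → r1=0xf5
body[3] sub  r6, r3, r6 → r6=0xd4
epilogue: pop r6=0x21, sp=0xe6
epilogue: pop r5=0x28, sp=0xe7
r1 is caller-saved → body value

REG = 0xf5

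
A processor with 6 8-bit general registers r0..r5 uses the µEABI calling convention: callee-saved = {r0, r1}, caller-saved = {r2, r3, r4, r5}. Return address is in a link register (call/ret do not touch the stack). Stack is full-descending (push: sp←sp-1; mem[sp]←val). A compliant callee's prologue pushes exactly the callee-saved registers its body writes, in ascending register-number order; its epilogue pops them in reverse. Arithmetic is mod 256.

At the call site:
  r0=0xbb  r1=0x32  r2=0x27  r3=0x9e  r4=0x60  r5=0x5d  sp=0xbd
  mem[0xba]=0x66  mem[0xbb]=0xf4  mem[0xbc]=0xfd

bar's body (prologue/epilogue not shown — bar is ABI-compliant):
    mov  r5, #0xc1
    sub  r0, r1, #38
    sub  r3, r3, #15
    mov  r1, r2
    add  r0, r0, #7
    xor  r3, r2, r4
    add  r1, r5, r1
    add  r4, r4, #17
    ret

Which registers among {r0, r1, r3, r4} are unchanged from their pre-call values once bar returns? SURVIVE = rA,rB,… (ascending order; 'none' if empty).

prologue: push r0 → mem[0xbc]=0xbb, sp=0xbc
prologue: push r1 → mem[0xbb]=0x32, sp=0xbb
body[0] mov  r5, #0xc1 → r5=0xc1
body[1] sub  r0, r1, #38 → r0=0x0c
body[2] sub  r3, r3, #15 → r3=0x8f
body[3] mov  r1, r2 → r1=0x27
body[4] add  r0, r0, #7 → r0=0x13
body[5] xor  r3, r2, r4 → r3=0x47
body[6] add  r1, r5, r1 → r1=0xe8
body[7] add  r4, r4, #17 → r4=0x71
epilogue: pop r1=0x32, sp=0xbc
epilogue: pop r0=0xbb, sp=0xbd
r0: callee-saved, written=True
r1: callee-saved, written=True
r3: caller-saved, written=True
r4: caller-saved, written=True

SURVIVE = r0,r1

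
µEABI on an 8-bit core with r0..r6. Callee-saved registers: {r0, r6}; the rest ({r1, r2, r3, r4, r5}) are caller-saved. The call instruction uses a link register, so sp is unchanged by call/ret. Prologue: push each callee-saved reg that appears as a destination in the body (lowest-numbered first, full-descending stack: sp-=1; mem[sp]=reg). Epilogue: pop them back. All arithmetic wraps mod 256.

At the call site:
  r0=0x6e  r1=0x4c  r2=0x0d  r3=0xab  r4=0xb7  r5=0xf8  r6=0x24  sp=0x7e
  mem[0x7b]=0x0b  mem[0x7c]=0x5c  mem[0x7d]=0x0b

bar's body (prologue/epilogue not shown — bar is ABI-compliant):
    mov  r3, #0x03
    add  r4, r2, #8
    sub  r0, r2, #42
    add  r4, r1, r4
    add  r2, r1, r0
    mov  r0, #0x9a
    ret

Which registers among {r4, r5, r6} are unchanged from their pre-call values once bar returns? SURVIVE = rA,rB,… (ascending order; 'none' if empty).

prologue: push r0 → mem[0x7d]=0x6e, sp=0x7d
body[0] mov  r3, #0x03 → r3=0x03
body[1] add  r4, r2, #8 → r4=0x15
body[2] sub  r0, r2, #42 → r0=0xe3
body[3] add  r4, r1, r4 → r4=0x61
body[4] add  r2, r1, r0 → r2=0x2f
body[5] mov  r0, #0x9a → r0=0x9a
epilogue: pop r0=0x6e, sp=0x7e
r4: caller-saved, written=True
r5: caller-saved, written=False
r6: callee-saved, written=False

SURVIVE = r5,r6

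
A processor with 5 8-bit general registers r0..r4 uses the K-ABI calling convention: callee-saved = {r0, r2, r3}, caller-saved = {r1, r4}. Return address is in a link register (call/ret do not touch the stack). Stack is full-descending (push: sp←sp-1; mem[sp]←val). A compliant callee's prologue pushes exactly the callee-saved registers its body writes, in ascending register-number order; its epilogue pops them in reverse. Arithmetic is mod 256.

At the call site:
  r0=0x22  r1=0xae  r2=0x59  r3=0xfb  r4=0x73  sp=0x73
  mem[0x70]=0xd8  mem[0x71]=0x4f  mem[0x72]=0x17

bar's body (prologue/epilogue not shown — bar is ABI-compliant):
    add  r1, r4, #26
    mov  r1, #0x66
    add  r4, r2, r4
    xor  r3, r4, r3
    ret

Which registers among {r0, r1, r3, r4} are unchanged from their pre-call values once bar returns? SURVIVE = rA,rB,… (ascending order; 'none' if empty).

SURVIVE = r0,r3

prologue: push r3 -> mem[0x72]=0xfb, sp=0x72
body[0] add  r1, r4, #26 -> r1=0x8d
body[1] mov  r1, #0x66 -> r1=0x66
body[2] add  r4, r2, r4 -> r4=0xcc
body[3] xor  r3, r4, r3 -> r3=0x37
epilogue: pop r3=0xfb, sp=0x73
r0: callee-saved, written=False
r1: caller-saved, written=True
r3: callee-saved, written=True
r4: caller-saved, written=True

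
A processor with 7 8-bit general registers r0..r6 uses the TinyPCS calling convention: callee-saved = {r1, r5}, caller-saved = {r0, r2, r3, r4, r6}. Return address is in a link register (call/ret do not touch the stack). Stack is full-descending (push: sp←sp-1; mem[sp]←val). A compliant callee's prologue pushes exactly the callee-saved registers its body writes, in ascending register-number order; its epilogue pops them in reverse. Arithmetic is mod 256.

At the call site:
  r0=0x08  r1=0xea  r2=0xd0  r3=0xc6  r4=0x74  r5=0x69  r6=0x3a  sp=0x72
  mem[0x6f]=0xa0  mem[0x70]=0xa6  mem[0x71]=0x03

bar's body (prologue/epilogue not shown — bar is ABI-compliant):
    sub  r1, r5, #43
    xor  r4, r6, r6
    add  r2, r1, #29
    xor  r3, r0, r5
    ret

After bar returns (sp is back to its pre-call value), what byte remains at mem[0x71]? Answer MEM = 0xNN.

MEM = 0xea

prologue: push r1 -> mem[0x71]=0xea, sp=0x71
body[0] sub  r1, r5, #43 -> r1=0x3e
body[1] xor  r4, r6, r6 -> r4=0x00
body[2] add  r2, r1, #29 -> r2=0x5b
body[3] xor  r3, r0, r5 -> r3=0x61
epilogue: pop r1=0xea, sp=0x72
prologue pushed ['r1'] at ['0x71']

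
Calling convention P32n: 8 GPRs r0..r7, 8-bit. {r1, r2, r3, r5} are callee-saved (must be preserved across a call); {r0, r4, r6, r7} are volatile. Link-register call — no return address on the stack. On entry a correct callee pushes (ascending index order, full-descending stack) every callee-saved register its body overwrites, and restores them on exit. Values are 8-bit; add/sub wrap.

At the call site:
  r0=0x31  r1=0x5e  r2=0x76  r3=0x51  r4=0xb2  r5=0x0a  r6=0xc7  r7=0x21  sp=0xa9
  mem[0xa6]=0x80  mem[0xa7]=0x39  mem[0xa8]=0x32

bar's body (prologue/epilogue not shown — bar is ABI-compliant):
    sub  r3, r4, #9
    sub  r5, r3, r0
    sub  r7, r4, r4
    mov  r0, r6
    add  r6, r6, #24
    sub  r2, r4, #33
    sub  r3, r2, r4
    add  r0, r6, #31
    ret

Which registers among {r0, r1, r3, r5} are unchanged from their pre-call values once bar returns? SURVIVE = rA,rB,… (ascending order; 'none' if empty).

SURVIVE = r1,r3,r5

prologue: push r2 -> mem[0xa8]=0x76, sp=0xa8
prologue: push r3 -> mem[0xa7]=0x51, sp=0xa7
prologue: push r5 -> mem[0xa6]=0x0a, sp=0xa6
body[0] sub  r3, r4, #9 -> r3=0xa9
body[1] sub  r5, r3, r0 -> r5=0x78
body[2] sub  r7, r4, r4 -> r7=0x00
body[3] mov  r0, r6 -> r0=0xc7
body[4] add  r6, r6, #24 -> r6=0xdf
body[5] sub  r2, r4, #33 -> r2=0x91
body[6] sub  r3, r2, r4 -> r3=0xdf
body[7] add  r0, r6, #31 -> r0=0xfe
epilogue: pop r5=0x0a, sp=0xa7
epilogue: pop r3=0x51, sp=0xa8
epilogue: pop r2=0x76, sp=0xa9
r0: caller-saved, written=True
r1: callee-saved, written=False
r3: callee-saved, written=True
r5: callee-saved, written=True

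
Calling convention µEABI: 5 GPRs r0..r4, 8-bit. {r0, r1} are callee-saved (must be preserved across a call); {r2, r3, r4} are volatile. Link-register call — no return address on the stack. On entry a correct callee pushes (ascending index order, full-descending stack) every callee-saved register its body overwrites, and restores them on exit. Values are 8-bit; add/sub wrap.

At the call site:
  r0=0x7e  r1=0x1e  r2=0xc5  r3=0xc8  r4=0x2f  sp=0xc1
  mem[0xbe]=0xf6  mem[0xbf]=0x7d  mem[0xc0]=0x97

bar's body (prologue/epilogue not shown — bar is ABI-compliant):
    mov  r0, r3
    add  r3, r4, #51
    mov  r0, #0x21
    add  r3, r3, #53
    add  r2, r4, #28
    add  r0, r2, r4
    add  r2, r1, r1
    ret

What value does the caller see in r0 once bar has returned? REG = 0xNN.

REG = 0x7e

prologue: push r0 → mem[0xc0]=0x7e, sp=0xc0
body[0] mov  r0, r3 → r0=0xc8
body[1] add  r3, r4, #51 → r3=0x62
body[2] mov  r0, #0x21 → r0=0x21
body[3] add  r3, r3, #53 → r3=0x97
body[4] add  r2, r4, #28 → r2=0x4b
body[5] add  r0, r2, r4 → r0=0x7a
body[6] add  r2, r1, r1 → r2=0x3c
epilogue: pop r0=0x7e, sp=0xc1
r0 is callee-saved → restored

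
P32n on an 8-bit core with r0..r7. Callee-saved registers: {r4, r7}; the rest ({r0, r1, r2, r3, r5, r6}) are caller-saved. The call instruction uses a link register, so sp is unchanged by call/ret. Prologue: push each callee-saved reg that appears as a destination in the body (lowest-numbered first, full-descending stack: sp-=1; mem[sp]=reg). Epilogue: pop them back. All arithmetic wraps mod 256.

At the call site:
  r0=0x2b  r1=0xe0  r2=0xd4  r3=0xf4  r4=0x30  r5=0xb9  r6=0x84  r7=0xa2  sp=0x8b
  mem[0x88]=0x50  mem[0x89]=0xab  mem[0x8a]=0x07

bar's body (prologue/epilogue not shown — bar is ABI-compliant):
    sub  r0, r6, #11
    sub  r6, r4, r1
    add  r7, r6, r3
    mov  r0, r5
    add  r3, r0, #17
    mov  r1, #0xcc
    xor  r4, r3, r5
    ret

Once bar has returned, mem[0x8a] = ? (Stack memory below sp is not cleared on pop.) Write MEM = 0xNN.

prologue: push r4 -> mem[0x8a]=0x30, sp=0x8a
prologue: push r7 -> mem[0x89]=0xa2, sp=0x89
body[0] sub  r0, r6, #11 -> r0=0x79
body[1] sub  r6, r4, r1 -> r6=0x50
body[2] add  r7, r6, r3 -> r7=0x44
body[3] mov  r0, r5 -> r0=0xb9
body[4] add  r3, r0, #17 -> r3=0xca
body[5] mov  r1, #0xcc -> r1=0xcc
body[6] xor  r4, r3, r5 -> r4=0x73
epilogue: pop r7=0xa2, sp=0x8a
epilogue: pop r4=0x30, sp=0x8b
prologue pushed ['r4', 'r7'] at ['0x8a', '0x89']

MEM = 0x30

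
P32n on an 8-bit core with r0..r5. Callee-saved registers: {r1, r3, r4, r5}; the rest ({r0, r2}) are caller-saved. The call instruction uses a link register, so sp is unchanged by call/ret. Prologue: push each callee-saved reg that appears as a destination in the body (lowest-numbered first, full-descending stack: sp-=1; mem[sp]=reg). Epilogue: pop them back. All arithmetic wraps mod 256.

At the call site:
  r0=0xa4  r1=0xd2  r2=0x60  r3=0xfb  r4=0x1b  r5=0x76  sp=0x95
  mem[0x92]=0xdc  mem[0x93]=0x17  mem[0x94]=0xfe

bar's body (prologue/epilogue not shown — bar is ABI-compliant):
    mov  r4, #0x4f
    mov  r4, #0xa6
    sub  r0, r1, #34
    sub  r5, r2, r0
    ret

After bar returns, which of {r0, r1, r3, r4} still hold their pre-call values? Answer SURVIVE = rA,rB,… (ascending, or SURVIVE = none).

SURVIVE = r1,r3,r4

prologue: push r4 -> mem[0x94]=0x1b, sp=0x94
prologue: push r5 -> mem[0x93]=0x76, sp=0x93
body[0] mov  r4, #0x4f -> r4=0x4f
body[1] mov  r4, #0xa6 -> r4=0xa6
body[2] sub  r0, r1, #34 -> r0=0xb0
body[3] sub  r5, r2, r0 -> r5=0xb0
epilogue: pop r5=0x76, sp=0x94
epilogue: pop r4=0x1b, sp=0x95
r0: caller-saved, written=True
r1: callee-saved, written=False
r3: callee-saved, written=False
r4: callee-saved, written=True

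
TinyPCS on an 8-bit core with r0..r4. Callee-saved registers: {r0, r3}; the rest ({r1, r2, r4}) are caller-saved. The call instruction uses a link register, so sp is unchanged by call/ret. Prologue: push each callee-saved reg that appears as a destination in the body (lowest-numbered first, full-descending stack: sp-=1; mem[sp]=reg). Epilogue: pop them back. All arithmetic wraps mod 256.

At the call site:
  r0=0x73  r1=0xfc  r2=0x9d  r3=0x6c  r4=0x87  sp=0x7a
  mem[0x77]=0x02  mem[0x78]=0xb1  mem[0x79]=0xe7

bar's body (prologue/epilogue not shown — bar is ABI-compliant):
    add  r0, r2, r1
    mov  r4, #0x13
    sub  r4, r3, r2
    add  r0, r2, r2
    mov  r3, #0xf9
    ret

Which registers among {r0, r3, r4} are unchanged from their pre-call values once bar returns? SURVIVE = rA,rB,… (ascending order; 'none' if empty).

SURVIVE = r0,r3

prologue: push r0 → mem[0x79]=0x73, sp=0x79
prologue: push r3 → mem[0x78]=0x6c, sp=0x78
body[0] add  r0, r2, r1 → r0=0x99
body[1] mov  r4, #0x13 → r4=0x13
body[2] sub  r4, r3, r2 → r4=0xcf
body[3] add  r0, r2, r2 → r0=0x3a
body[4] mov  r3, #0xf9 → r3=0xf9
epilogue: pop r3=0x6c, sp=0x79
epilogue: pop r0=0x73, sp=0x7a
r0: callee-saved, written=True
r3: callee-saved, written=True
r4: caller-saved, written=True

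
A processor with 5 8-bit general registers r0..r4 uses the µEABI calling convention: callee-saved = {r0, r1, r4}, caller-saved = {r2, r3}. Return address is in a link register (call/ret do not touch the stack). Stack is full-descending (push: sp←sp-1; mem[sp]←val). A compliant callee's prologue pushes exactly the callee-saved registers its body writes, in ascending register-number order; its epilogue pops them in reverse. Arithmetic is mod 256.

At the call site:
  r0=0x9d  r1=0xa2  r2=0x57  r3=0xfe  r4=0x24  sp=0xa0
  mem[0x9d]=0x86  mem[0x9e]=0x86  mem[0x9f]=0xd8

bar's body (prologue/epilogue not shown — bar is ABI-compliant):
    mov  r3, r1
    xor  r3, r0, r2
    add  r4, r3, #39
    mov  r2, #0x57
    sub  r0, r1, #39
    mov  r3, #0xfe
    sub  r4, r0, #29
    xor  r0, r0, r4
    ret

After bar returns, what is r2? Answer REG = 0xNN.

REG = 0x57

prologue: push r0 -> mem[0x9f]=0x9d, sp=0x9f
prologue: push r4 -> mem[0x9e]=0x24, sp=0x9e
body[0] mov  r3, r1 -> r3=0xa2
body[1] xor  r3, r0, r2 -> r3=0xca
body[2] add  r4, r3, #39 -> r4=0xf1
body[3] mov  r2, #0x57 -> r2=0x57
body[4] sub  r0, r1, #39 -> r0=0x7b
body[5] mov  r3, #0xfe -> r3=0xfe
body[6] sub  r4, r0, #29 -> r4=0x5e
body[7] xor  r0, r0, r4 -> r0=0x25
epilogue: pop r4=0x24, sp=0x9f
epilogue: pop r0=0x9d, sp=0xa0
r2 is caller-saved -> body value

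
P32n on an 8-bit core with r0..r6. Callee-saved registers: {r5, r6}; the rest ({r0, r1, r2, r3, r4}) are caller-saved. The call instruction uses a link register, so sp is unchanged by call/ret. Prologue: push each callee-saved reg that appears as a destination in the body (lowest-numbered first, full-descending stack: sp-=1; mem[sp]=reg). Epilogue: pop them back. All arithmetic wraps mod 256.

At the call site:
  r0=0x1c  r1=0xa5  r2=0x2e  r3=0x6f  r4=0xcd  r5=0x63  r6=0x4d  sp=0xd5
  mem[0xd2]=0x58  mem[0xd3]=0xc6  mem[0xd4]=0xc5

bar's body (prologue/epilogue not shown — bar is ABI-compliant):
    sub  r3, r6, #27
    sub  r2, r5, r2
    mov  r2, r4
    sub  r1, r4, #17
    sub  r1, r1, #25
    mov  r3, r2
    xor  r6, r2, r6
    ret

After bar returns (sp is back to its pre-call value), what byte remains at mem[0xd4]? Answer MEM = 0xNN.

prologue: push r6 -> mem[0xd4]=0x4d, sp=0xd4
body[0] sub  r3, r6, #27 -> r3=0x32
body[1] sub  r2, r5, r2 -> r2=0x35
body[2] mov  r2, r4 -> r2=0xcd
body[3] sub  r1, r4, #17 -> r1=0xbc
body[4] sub  r1, r1, #25 -> r1=0xa3
body[5] mov  r3, r2 -> r3=0xcd
body[6] xor  r6, r2, r6 -> r6=0x80
epilogue: pop r6=0x4d, sp=0xd5
prologue pushed ['r6'] at ['0xd4']

MEM = 0x4d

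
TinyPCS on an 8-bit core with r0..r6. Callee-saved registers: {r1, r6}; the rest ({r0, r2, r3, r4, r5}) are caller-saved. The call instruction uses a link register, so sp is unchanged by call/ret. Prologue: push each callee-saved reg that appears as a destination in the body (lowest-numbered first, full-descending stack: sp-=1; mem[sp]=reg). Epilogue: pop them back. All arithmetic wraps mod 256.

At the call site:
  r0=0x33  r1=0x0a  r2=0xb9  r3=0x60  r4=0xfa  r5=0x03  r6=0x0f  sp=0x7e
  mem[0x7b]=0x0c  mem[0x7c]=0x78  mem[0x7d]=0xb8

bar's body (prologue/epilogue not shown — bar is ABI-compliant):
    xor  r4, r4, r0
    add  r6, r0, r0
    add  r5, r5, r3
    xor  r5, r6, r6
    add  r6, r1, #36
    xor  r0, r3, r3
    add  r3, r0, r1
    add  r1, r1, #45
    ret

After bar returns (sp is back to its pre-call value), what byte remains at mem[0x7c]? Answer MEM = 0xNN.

prologue: push r1 → mem[0x7d]=0x0a, sp=0x7d
prologue: push r6 → mem[0x7c]=0x0f, sp=0x7c
body[0] xor  r4, r4, r0 → r4=0xc9
body[1] add  r6, r0, r0 → r6=0x66
body[2] add  r5, r5, r3 → r5=0x63
body[3] xor  r5, r6, r6 → r5=0x00
body[4] add  r6, r1, #36 → r6=0x2e
body[5] xor  r0, r3, r3 → r0=0x00
body[6] add  r3, r0, r1 → r3=0x0a
body[7] add  r1, r1, #45 → r1=0x37
epilogue: pop r6=0x0f, sp=0x7d
epilogue: pop r1=0x0a, sp=0x7e
prologue pushed ['r1', 'r6'] at ['0x7d', '0x7c']

MEM = 0x0f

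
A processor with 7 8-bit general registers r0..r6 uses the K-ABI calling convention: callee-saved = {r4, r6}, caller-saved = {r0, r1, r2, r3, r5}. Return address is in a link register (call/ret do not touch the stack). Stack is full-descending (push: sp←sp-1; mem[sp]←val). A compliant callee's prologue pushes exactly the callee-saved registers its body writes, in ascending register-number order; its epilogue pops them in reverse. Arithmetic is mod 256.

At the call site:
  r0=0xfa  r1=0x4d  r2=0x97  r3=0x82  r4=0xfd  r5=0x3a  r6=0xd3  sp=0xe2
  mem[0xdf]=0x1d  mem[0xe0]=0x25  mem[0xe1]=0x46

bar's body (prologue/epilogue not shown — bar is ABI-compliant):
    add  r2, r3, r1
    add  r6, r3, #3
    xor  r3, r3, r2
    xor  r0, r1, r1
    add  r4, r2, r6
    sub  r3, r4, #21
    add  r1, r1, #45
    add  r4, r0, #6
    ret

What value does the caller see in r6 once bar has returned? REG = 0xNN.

prologue: push r4 → mem[0xe1]=0xfd, sp=0xe1
prologue: push r6 → mem[0xe0]=0xd3, sp=0xe0
body[0] add  r2, r3, r1 → r2=0xcf
body[1] add  r6, r3, #3 → r6=0x85
body[2] xor  r3, r3, r2 → r3=0x4d
body[3] xor  r0, r1, r1 → r0=0x00
body[4] add  r4, r2, r6 → r4=0x54
body[5] sub  r3, r4, #21 → r3=0x3f
body[6] add  r1, r1, #45 → r1=0x7a
body[7] add  r4, r0, #6 → r4=0x06
epilogue: pop r6=0xd3, sp=0xe1
epilogue: pop r4=0xfd, sp=0xe2
r6 is callee-saved → restored

REG = 0xd3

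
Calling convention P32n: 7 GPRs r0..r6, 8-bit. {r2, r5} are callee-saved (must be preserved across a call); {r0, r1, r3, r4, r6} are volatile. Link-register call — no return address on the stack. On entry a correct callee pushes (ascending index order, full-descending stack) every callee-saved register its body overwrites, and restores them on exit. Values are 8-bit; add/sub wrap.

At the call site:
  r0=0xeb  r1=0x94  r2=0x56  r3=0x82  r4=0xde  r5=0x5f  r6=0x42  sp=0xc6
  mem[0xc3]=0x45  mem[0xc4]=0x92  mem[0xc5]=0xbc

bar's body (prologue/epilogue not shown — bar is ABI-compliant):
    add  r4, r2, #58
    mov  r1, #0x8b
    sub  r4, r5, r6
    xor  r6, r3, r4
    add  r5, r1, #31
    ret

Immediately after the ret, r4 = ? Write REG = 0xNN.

REG = 0x1d

prologue: push r5 → mem[0xc5]=0x5f, sp=0xc5
body[0] add  r4, r2, #58 → r4=0x90
body[1] mov  r1, #0x8b → r1=0x8b
body[2] sub  r4, r5, r6 → r4=0x1d
body[3] xor  r6, r3, r4 → r6=0x9f
body[4] add  r5, r1, #31 → r5=0xaa
epilogue: pop r5=0x5f, sp=0xc6
r4 is caller-saved → body value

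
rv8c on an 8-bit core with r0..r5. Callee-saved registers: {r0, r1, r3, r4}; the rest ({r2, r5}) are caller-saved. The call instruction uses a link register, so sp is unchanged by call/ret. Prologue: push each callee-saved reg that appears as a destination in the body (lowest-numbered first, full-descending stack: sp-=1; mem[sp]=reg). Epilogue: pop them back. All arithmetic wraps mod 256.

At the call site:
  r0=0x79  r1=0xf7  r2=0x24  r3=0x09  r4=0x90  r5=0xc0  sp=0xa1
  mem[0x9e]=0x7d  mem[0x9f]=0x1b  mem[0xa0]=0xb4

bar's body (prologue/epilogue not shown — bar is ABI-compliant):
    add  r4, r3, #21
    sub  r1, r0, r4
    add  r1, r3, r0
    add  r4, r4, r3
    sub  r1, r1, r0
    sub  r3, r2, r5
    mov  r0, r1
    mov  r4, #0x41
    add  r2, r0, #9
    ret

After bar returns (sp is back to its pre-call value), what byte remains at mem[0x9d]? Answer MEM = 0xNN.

MEM = 0x90

prologue: push r0 -> mem[0xa0]=0x79, sp=0xa0
prologue: push r1 -> mem[0x9f]=0xf7, sp=0x9f
prologue: push r3 -> mem[0x9e]=0x09, sp=0x9e
prologue: push r4 -> mem[0x9d]=0x90, sp=0x9d
body[0] add  r4, r3, #21 -> r4=0x1e
body[1] sub  r1, r0, r4 -> r1=0x5b
body[2] add  r1, r3, r0 -> r1=0x82
body[3] add  r4, r4, r3 -> r4=0x27
body[4] sub  r1, r1, r0 -> r1=0x09
body[5] sub  r3, r2, r5 -> r3=0x64
body[6] mov  r0, r1 -> r0=0x09
body[7] mov  r4, #0x41 -> r4=0x41
body[8] add  r2, r0, #9 -> r2=0x12
epilogue: pop r4=0x90, sp=0x9e
epilogue: pop r3=0x09, sp=0x9f
epilogue: pop r1=0xf7, sp=0xa0
epilogue: pop r0=0x79, sp=0xa1
prologue pushed ['r0', 'r1', 'r3', 'r4'] at ['0xa0', '0x9f', '0x9e', '0x9d']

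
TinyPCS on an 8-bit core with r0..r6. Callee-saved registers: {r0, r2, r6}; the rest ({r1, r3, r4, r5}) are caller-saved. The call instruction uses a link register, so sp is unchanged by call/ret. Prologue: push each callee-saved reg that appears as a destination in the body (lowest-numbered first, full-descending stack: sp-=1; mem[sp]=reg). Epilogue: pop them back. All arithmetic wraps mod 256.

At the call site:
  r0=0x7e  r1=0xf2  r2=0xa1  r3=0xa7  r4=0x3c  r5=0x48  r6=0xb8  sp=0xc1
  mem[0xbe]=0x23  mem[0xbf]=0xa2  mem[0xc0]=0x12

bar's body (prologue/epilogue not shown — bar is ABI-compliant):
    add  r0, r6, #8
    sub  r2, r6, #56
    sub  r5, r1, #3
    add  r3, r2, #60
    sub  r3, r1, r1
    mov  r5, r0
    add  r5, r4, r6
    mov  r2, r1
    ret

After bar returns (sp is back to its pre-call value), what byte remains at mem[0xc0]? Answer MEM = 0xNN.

MEM = 0x7e

prologue: push r0 -> mem[0xc0]=0x7e, sp=0xc0
prologue: push r2 -> mem[0xbf]=0xa1, sp=0xbf
body[0] add  r0, r6, #8 -> r0=0xc0
body[1] sub  r2, r6, #56 -> r2=0x80
body[2] sub  r5, r1, #3 -> r5=0xef
body[3] add  r3, r2, #60 -> r3=0xbc
body[4] sub  r3, r1, r1 -> r3=0x00
body[5] mov  r5, r0 -> r5=0xc0
body[6] add  r5, r4, r6 -> r5=0xf4
body[7] mov  r2, r1 -> r2=0xf2
epilogue: pop r2=0xa1, sp=0xc0
epilogue: pop r0=0x7e, sp=0xc1
prologue pushed ['r0', 'r2'] at ['0xc0', '0xbf']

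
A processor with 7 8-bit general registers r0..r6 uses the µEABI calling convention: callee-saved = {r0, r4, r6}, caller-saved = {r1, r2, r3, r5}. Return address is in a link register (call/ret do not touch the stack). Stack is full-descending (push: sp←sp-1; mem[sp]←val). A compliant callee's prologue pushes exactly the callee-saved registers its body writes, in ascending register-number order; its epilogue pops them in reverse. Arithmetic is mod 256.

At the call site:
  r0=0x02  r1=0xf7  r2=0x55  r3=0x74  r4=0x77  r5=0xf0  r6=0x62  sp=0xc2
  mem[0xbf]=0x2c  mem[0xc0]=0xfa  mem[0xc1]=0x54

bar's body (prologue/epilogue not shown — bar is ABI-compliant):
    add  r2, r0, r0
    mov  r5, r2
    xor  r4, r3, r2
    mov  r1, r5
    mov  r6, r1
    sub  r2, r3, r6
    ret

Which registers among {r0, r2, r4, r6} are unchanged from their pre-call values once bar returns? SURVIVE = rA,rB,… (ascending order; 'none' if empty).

prologue: push r4 -> mem[0xc1]=0x77, sp=0xc1
prologue: push r6 -> mem[0xc0]=0x62, sp=0xc0
body[0] add  r2, r0, r0 -> r2=0x04
body[1] mov  r5, r2 -> r5=0x04
body[2] xor  r4, r3, r2 -> r4=0x70
body[3] mov  r1, r5 -> r1=0x04
body[4] mov  r6, r1 -> r6=0x04
body[5] sub  r2, r3, r6 -> r2=0x70
epilogue: pop r6=0x62, sp=0xc1
epilogue: pop r4=0x77, sp=0xc2
r0: callee-saved, written=False
r2: caller-saved, written=True
r4: callee-saved, written=True
r6: callee-saved, written=True

SURVIVE = r0,r4,r6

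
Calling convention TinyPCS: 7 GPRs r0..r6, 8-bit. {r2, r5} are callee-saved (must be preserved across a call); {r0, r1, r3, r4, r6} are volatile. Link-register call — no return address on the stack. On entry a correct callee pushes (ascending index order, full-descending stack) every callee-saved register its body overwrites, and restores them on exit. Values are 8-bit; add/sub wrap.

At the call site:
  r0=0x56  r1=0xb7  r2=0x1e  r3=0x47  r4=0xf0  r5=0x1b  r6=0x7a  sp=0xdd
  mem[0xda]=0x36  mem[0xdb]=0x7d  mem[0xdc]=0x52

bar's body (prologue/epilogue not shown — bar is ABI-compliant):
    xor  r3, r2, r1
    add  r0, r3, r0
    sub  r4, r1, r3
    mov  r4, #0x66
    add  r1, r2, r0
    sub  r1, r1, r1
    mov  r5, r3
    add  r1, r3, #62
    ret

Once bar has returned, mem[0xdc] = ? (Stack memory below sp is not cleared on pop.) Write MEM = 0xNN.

MEM = 0x1b

prologue: push r5 → mem[0xdc]=0x1b, sp=0xdc
body[0] xor  r3, r2, r1 → r3=0xa9
body[1] add  r0, r3, r0 → r0=0xff
body[2] sub  r4, r1, r3 → r4=0x0e
body[3] mov  r4, #0x66 → r4=0x66
body[4] add  r1, r2, r0 → r1=0x1d
body[5] sub  r1, r1, r1 → r1=0x00
body[6] mov  r5, r3 → r5=0xa9
body[7] add  r1, r3, #62 → r1=0xe7
epilogue: pop r5=0x1b, sp=0xdd
prologue pushed ['r5'] at ['0xdc']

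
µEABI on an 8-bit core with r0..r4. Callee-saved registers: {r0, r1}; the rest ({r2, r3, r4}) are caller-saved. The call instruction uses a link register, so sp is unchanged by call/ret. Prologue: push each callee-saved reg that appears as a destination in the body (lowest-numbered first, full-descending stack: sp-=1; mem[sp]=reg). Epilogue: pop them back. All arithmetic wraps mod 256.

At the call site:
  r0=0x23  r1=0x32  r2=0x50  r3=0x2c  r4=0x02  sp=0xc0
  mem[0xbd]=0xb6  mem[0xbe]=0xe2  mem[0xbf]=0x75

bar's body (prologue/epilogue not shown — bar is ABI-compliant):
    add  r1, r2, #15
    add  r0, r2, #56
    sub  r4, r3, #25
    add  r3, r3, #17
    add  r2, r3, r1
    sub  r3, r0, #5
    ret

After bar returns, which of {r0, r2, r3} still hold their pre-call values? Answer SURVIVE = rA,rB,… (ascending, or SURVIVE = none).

prologue: push r0 -> mem[0xbf]=0x23, sp=0xbf
prologue: push r1 -> mem[0xbe]=0x32, sp=0xbe
body[0] add  r1, r2, #15 -> r1=0x5f
body[1] add  r0, r2, #56 -> r0=0x88
body[2] sub  r4, r3, #25 -> r4=0x13
body[3] add  r3, r3, #17 -> r3=0x3d
body[4] add  r2, r3, r1 -> r2=0x9c
body[5] sub  r3, r0, #5 -> r3=0x83
epilogue: pop r1=0x32, sp=0xbf
epilogue: pop r0=0x23, sp=0xc0
r0: callee-saved, written=True
r2: caller-saved, written=True
r3: caller-saved, written=True

SURVIVE = r0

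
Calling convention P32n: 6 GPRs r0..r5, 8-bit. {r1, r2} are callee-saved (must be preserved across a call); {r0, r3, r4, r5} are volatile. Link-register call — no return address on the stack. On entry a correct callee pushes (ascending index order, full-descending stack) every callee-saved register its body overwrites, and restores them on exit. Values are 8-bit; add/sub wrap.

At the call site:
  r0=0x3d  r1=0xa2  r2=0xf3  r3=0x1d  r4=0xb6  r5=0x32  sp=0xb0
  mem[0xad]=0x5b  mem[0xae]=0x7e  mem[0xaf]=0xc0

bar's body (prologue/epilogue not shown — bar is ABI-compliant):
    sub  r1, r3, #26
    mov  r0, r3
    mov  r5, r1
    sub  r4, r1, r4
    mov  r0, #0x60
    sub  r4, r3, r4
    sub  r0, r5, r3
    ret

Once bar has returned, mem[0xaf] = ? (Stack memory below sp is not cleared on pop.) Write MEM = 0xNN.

MEM = 0xa2

prologue: push r1 → mem[0xaf]=0xa2, sp=0xaf
body[0] sub  r1, r3, #26 → r1=0x03
body[1] mov  r0, r3 → r0=0x1d
body[2] mov  r5, r1 → r5=0x03
body[3] sub  r4, r1, r4 → r4=0x4d
body[4] mov  r0, #0x60 → r0=0x60
body[5] sub  r4, r3, r4 → r4=0xd0
body[6] sub  r0, r5, r3 → r0=0xe6
epilogue: pop r1=0xa2, sp=0xb0
prologue pushed ['r1'] at ['0xaf']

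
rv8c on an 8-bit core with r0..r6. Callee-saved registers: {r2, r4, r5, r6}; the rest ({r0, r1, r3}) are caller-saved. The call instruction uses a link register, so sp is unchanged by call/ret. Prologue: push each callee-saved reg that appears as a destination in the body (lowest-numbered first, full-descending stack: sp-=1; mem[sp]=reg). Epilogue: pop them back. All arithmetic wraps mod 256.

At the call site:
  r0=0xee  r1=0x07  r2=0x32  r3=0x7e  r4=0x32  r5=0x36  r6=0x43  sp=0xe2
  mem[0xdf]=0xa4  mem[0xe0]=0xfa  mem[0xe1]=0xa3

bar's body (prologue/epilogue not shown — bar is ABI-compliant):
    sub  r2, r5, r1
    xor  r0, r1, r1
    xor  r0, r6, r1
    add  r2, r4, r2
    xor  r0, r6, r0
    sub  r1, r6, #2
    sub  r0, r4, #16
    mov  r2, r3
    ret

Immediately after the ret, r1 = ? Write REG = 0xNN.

REG = 0x41

prologue: push r2 → mem[0xe1]=0x32, sp=0xe1
body[0] sub  r2, r5, r1 → r2=0x2f
body[1] xor  r0, r1, r1 → r0=0x00
body[2] xor  r0, r6, r1 → r0=0x44
body[3] add  r2, r4, r2 → r2=0x61
body[4] xor  r0, r6, r0 → r0=0x07
body[5] sub  r1, r6, #2 → r1=0x41
body[6] sub  r0, r4, #16 → r0=0x22
body[7] mov  r2, r3 → r2=0x7e
epilogue: pop r2=0x32, sp=0xe2
r1 is caller-saved → body value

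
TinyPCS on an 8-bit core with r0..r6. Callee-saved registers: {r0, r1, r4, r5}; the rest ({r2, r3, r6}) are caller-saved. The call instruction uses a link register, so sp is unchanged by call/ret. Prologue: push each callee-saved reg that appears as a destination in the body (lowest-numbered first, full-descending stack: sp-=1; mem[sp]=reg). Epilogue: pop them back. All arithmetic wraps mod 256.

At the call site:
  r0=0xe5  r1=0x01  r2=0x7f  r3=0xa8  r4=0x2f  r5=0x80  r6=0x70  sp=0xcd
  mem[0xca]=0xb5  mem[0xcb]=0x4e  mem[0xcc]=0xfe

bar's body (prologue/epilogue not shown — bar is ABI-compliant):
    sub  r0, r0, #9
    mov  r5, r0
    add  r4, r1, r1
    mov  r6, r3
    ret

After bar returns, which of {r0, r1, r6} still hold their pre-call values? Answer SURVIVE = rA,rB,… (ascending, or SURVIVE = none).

SURVIVE = r0,r1

prologue: push r0 → mem[0xcc]=0xe5, sp=0xcc
prologue: push r4 → mem[0xcb]=0x2f, sp=0xcb
prologue: push r5 → mem[0xca]=0x80, sp=0xca
body[0] sub  r0, r0, #9 → r0=0xdc
body[1] mov  r5, r0 → r5=0xdc
body[2] add  r4, r1, r1 → r4=0x02
body[3] mov  r6, r3 → r6=0xa8
epilogue: pop r5=0x80, sp=0xcb
epilogue: pop r4=0x2f, sp=0xcc
epilogue: pop r0=0xe5, sp=0xcd
r0: callee-saved, written=True
r1: callee-saved, written=False
r6: caller-saved, written=True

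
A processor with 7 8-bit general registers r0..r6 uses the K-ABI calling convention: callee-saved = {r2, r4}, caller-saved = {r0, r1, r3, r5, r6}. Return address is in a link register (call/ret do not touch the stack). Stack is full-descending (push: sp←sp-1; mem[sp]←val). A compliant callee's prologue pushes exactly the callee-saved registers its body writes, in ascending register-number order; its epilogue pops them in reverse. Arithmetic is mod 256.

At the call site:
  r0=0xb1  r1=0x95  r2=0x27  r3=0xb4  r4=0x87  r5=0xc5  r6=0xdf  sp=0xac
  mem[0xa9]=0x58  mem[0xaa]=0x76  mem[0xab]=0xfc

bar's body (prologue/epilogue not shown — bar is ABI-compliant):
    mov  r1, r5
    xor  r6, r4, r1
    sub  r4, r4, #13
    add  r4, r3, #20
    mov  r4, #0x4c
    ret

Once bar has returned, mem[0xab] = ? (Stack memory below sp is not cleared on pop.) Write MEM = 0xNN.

MEM = 0x87

prologue: push r4 → mem[0xab]=0x87, sp=0xab
body[0] mov  r1, r5 → r1=0xc5
body[1] xor  r6, r4, r1 → r6=0x42
body[2] sub  r4, r4, #13 → r4=0x7a
body[3] add  r4, r3, #20 → r4=0xc8
body[4] mov  r4, #0x4c → r4=0x4c
epilogue: pop r4=0x87, sp=0xac
prologue pushed ['r4'] at ['0xab']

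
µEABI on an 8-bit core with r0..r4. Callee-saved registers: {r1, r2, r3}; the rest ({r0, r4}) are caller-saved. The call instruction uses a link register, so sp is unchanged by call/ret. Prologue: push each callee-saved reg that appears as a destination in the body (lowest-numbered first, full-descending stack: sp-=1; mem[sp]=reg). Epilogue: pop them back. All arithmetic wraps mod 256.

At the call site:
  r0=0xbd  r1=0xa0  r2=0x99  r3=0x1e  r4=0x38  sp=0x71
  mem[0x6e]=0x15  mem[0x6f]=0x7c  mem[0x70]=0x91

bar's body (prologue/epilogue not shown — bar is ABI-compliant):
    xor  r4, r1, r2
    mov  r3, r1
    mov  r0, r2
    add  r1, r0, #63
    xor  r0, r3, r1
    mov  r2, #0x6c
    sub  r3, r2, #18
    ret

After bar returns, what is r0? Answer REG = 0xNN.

prologue: push r1 -> mem[0x70]=0xa0, sp=0x70
prologue: push r2 -> mem[0x6f]=0x99, sp=0x6f
prologue: push r3 -> mem[0x6e]=0x1e, sp=0x6e
body[0] xor  r4, r1, r2 -> r4=0x39
body[1] mov  r3, r1 -> r3=0xa0
body[2] mov  r0, r2 -> r0=0x99
body[3] add  r1, r0, #63 -> r1=0xd8
body[4] xor  r0, r3, r1 -> r0=0x78
body[5] mov  r2, #0x6c -> r2=0x6c
body[6] sub  r3, r2, #18 -> r3=0x5a
epilogue: pop r3=0x1e, sp=0x6f
epilogue: pop r2=0x99, sp=0x70
epilogue: pop r1=0xa0, sp=0x71
r0 is caller-saved -> body value

REG = 0x78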